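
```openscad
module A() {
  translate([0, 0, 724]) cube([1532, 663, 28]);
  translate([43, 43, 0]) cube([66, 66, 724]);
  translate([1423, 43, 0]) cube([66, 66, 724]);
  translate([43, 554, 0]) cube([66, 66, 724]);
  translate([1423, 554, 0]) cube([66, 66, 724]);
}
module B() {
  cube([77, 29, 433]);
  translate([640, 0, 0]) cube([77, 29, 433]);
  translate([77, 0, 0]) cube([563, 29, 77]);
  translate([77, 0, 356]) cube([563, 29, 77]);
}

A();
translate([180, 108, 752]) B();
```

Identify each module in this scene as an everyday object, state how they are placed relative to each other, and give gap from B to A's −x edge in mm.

The picture frame's min-x is at 180; the table's min-x is 0; gap = 180 mm.

A is a table. B is a picture frame. The picture frame is on top of the table. The gap from the picture frame to the table's −x edge is 180 mm.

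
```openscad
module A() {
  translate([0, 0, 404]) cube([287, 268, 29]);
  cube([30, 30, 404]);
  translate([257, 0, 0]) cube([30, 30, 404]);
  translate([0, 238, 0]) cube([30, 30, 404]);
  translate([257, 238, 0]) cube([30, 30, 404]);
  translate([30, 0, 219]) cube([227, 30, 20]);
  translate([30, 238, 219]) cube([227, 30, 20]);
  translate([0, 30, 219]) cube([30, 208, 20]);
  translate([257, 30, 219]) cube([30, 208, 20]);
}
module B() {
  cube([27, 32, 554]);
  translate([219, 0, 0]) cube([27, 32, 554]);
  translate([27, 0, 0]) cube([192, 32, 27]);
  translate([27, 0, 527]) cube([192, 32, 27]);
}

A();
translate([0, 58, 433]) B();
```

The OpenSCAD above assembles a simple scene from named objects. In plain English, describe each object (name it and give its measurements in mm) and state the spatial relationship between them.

A is a four-legged stool. The seat is a 287×268×29 mm slab whose top surface is at z = 433 mm; four square legs, each 30×30 mm in cross-section, run from the floor (z = 0) to the underside of the seat, each flush with a corner of the seat. Four stretchers, 30 mm wide and 20 mm tall, connect adjacent legs with their undersides at z = 219 mm, each running between the inner faces of the legs it joins and aligned with the legs' outer faces on the other axis.

B is a picture frame with a 192×500 mm rectangular opening (x by z) and a uniform 27 mm border on every side. Frame depth is 32 mm along y. It is built from two vertical stiles running the full outside height and two horizontal rails spanning the gap between the stiles.

The picture frame is on top of the stool.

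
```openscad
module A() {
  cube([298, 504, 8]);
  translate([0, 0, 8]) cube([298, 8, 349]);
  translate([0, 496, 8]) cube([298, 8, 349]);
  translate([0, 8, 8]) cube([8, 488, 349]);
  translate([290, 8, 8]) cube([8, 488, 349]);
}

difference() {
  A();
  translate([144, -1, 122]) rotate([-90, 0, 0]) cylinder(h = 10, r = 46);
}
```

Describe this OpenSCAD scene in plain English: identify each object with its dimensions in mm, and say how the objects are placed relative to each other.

A is an open-topped rectangular box: outside dimensions 298×504×357 mm, with a uniform wall and base thickness of 8 mm. The base is a full 298×504 slab on the floor; four walls sit on top of the base. The front and back walls (the −y and +y sides) span the full width; the two side walls fit between them.

The open box has a circular hole of radius 46 mm through its front wall, centred at (x = 144, z = 122).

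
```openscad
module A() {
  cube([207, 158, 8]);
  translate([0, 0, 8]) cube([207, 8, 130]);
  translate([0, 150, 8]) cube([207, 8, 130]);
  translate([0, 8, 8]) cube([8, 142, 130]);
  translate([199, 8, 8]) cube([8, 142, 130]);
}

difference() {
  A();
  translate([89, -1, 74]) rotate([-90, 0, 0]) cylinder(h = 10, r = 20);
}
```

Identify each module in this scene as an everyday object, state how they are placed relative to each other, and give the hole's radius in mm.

A is an open box. The open box has a circular hole through its front wall. The hole's radius is 20 mm.

The subtracted cylinder has r = 20 mm.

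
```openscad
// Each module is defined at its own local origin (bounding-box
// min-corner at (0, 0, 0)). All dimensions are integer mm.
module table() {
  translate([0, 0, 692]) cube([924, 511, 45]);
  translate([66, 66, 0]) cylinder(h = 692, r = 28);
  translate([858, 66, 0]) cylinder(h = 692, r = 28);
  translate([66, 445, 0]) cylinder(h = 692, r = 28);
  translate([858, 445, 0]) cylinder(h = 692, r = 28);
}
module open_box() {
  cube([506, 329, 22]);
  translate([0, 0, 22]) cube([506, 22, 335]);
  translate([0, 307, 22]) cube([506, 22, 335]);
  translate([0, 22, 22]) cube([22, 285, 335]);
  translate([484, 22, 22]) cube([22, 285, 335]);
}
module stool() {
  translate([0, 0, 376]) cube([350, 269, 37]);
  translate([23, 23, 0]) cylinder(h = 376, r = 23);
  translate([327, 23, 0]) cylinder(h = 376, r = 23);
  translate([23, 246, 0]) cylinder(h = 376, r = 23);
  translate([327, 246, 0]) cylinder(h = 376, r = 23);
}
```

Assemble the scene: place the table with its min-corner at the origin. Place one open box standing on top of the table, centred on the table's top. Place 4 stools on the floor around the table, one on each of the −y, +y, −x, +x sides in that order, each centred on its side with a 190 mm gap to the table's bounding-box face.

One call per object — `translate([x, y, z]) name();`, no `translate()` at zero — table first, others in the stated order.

table();
translate([209, 91, 737]) open_box();
translate([287, -459, 0]) stool();
translate([287, 701, 0]) stool();
translate([-540, 121, 0]) stool();
translate([1114, 121, 0]) stool();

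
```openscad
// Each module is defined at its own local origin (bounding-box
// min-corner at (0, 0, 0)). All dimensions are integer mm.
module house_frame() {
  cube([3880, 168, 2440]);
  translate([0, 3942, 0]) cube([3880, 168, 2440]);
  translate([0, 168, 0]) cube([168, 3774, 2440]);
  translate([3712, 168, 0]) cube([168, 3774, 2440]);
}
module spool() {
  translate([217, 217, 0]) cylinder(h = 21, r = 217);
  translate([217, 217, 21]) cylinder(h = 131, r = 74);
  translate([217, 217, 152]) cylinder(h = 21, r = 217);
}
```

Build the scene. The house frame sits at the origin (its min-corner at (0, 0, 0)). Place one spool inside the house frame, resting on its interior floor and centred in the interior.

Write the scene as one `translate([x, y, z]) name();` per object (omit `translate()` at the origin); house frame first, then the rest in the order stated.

house_frame();
translate([1723, 1838, 0]) spool();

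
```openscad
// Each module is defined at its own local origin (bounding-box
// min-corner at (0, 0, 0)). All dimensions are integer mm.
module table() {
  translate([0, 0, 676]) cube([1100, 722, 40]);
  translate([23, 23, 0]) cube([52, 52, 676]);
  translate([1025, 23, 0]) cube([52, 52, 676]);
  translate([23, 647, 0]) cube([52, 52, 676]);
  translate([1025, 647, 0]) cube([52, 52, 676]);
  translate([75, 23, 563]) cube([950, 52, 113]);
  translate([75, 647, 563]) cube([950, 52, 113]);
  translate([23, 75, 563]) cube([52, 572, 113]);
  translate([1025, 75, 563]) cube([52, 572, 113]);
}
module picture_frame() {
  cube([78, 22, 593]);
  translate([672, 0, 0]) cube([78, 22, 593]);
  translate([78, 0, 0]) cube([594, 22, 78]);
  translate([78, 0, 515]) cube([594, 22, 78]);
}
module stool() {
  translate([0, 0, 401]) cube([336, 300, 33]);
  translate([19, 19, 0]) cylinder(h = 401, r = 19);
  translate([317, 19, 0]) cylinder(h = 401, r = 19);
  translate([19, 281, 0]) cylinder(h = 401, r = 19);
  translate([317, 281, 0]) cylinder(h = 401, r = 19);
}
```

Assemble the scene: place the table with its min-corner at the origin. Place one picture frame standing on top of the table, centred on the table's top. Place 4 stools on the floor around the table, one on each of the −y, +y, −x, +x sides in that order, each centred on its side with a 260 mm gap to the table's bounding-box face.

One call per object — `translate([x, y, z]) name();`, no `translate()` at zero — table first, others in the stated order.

table();
translate([175, 350, 716]) picture_frame();
translate([382, -560, 0]) stool();
translate([382, 982, 0]) stool();
translate([-596, 211, 0]) stool();
translate([1360, 211, 0]) stool();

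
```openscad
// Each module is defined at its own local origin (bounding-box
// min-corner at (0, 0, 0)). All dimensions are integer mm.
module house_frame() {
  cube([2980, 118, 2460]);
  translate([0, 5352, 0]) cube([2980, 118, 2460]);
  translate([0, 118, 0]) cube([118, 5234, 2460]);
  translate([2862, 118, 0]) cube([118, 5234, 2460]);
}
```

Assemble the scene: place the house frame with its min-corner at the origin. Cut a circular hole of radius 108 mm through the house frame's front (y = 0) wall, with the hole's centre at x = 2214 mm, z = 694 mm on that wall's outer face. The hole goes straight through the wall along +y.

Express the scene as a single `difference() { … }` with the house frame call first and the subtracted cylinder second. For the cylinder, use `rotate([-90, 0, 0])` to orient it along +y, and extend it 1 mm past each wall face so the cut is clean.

difference() {
  house_frame();
  translate([2214, -1, 694]) rotate([-90, 0, 0]) cylinder(h = 120, r = 108);
}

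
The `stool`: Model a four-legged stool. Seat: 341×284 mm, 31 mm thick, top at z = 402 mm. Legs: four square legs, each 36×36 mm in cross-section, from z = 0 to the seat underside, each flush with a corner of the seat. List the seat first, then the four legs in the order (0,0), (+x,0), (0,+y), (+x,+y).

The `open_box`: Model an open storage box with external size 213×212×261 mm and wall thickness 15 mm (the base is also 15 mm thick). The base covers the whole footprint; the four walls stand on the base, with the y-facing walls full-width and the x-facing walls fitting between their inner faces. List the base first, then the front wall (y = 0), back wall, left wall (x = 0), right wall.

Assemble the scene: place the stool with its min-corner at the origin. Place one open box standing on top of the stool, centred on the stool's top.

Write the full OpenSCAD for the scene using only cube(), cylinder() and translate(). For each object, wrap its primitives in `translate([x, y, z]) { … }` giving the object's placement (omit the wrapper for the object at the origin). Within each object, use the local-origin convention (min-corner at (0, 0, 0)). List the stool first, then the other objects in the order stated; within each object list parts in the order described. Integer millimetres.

translate([0, 0, 371]) cube([341, 284, 31]);
cube([36, 36, 371]);
translate([305, 0, 0]) cube([36, 36, 371]);
translate([0, 248, 0]) cube([36, 36, 371]);
translate([305, 248, 0]) cube([36, 36, 371]);
translate([64, 36, 402]) {
  cube([213, 212, 15]);
  translate([0, 0, 15]) cube([213, 15, 246]);
  translate([0, 197, 15]) cube([213, 15, 246]);
  translate([0, 15, 15]) cube([15, 182, 246]);
  translate([198, 15, 15]) cube([15, 182, 246]);
}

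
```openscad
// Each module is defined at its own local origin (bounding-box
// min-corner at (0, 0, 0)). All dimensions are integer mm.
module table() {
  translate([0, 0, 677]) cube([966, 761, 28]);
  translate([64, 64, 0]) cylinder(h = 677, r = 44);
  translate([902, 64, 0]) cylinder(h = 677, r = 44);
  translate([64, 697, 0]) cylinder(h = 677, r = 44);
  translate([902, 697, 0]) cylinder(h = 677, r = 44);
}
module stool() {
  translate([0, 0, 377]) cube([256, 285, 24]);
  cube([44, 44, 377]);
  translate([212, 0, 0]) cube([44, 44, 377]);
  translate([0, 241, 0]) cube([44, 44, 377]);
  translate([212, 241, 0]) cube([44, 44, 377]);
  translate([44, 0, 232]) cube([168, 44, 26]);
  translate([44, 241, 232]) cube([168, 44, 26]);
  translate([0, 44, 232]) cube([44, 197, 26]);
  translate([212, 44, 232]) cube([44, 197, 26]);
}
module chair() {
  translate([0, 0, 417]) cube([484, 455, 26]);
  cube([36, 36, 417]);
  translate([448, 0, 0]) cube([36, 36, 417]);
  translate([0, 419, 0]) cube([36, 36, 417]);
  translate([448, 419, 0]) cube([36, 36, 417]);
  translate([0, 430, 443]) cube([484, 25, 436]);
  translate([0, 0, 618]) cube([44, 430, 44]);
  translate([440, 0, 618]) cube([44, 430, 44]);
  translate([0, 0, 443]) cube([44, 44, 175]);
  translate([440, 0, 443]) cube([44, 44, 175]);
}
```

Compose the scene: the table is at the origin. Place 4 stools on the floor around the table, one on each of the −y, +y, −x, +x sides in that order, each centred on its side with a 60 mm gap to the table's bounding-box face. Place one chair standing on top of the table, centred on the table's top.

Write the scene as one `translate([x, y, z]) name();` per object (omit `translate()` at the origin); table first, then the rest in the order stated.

table();
translate([355, -345, 0]) stool();
translate([355, 821, 0]) stool();
translate([-316, 238, 0]) stool();
translate([1026, 238, 0]) stool();
translate([241, 153, 705]) chair();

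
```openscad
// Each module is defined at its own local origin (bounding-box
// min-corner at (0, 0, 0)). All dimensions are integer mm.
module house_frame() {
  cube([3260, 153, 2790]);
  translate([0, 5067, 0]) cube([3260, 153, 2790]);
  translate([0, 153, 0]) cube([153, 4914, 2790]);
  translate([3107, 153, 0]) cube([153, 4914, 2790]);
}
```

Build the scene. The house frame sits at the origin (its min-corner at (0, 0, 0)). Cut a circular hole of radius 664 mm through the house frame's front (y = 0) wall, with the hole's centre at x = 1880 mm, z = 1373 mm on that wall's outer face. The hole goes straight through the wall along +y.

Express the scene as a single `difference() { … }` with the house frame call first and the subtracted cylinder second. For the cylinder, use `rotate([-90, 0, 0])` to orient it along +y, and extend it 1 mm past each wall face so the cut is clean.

difference() {
  house_frame();
  translate([1880, -1, 1373]) rotate([-90, 0, 0]) cylinder(h = 155, r = 664);
}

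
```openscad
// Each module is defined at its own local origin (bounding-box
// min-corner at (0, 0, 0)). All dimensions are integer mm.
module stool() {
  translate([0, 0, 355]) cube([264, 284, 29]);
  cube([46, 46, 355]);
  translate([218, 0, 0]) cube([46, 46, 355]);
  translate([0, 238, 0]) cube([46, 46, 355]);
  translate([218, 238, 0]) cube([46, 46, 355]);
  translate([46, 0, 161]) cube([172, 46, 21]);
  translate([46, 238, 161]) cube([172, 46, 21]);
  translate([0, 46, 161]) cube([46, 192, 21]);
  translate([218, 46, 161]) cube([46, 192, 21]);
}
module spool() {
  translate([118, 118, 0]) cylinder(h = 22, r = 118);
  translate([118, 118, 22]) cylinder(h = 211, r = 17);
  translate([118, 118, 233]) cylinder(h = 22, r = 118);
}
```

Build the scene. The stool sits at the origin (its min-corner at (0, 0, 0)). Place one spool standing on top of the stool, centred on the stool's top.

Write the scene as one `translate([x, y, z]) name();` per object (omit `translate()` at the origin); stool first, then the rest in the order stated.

stool();
translate([14, 24, 384]) spool();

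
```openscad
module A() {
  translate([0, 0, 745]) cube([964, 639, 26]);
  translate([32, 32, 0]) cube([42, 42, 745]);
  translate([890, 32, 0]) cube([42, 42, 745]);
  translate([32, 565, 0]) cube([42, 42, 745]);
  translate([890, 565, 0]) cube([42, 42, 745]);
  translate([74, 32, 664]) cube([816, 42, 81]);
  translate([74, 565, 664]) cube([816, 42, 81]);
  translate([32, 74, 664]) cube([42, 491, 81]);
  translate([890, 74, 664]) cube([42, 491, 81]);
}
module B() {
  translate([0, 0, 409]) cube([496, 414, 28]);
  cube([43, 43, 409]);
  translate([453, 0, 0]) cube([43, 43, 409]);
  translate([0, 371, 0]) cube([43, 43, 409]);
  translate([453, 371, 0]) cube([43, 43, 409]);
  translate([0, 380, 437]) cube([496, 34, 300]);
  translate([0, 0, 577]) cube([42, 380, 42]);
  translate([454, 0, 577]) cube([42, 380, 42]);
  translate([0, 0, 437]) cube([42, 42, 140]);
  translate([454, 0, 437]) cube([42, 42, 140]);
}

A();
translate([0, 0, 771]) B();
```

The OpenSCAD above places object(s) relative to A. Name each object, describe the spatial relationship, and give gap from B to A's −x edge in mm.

The chair's min-x is at 0; the table's min-x is 0; gap = 0 mm.

A is a table. B is a chair. The chair is on top of the table. The gap from the chair to the table's −x edge is 0 mm.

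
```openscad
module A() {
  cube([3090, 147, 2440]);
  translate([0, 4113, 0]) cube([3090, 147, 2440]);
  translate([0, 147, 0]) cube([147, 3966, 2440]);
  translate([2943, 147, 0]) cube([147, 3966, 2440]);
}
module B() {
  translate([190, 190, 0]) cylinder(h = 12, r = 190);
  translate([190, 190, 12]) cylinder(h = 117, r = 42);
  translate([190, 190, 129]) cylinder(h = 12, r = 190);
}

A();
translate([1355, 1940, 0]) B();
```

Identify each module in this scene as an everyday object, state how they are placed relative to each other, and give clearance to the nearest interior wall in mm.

A is a house frame. B is a spool. The spool sits inside the house frame, centred. The clearance to the nearest interior wall is 1208 mm.

Clearances: x = 1208, y = 1793; minimum 1208 mm.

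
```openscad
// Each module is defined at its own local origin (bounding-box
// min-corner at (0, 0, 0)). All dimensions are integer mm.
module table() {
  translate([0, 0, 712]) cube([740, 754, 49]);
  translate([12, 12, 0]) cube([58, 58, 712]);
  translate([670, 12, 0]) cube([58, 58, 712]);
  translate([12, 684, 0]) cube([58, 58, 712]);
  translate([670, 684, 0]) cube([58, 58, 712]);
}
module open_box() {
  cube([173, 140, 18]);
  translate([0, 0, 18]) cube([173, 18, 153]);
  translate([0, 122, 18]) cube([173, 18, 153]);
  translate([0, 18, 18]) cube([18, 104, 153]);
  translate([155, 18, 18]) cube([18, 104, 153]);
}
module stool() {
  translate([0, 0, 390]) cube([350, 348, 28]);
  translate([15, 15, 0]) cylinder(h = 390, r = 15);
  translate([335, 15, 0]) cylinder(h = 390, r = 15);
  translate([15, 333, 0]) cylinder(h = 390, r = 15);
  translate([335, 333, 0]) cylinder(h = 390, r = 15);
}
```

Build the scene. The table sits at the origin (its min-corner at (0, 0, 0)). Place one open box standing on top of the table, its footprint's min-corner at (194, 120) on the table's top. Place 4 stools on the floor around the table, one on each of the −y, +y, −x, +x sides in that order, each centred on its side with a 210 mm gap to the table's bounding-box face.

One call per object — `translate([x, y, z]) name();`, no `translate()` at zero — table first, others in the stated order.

table();
translate([194, 120, 761]) open_box();
translate([195, -558, 0]) stool();
translate([195, 964, 0]) stool();
translate([-560, 203, 0]) stool();
translate([950, 203, 0]) stool();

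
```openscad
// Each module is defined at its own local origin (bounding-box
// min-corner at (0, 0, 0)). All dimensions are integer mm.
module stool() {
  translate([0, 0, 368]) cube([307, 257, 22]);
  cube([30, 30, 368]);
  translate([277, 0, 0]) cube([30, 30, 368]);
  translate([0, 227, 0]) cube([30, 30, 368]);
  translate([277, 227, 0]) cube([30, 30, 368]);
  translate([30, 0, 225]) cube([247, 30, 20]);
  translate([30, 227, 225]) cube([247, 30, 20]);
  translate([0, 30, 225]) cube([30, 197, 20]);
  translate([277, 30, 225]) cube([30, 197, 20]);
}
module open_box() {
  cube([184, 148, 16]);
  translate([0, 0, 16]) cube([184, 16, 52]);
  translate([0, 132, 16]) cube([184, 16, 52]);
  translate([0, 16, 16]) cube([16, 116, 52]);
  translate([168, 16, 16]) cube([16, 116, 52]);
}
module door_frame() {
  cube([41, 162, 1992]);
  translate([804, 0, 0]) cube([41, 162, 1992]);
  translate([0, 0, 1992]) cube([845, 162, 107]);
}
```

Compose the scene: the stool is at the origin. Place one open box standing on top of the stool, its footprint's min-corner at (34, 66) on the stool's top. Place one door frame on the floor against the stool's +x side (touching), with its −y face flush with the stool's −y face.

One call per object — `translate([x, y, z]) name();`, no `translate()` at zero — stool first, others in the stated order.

stool();
translate([34, 66, 390]) open_box();
translate([307, 0, 0]) door_frame();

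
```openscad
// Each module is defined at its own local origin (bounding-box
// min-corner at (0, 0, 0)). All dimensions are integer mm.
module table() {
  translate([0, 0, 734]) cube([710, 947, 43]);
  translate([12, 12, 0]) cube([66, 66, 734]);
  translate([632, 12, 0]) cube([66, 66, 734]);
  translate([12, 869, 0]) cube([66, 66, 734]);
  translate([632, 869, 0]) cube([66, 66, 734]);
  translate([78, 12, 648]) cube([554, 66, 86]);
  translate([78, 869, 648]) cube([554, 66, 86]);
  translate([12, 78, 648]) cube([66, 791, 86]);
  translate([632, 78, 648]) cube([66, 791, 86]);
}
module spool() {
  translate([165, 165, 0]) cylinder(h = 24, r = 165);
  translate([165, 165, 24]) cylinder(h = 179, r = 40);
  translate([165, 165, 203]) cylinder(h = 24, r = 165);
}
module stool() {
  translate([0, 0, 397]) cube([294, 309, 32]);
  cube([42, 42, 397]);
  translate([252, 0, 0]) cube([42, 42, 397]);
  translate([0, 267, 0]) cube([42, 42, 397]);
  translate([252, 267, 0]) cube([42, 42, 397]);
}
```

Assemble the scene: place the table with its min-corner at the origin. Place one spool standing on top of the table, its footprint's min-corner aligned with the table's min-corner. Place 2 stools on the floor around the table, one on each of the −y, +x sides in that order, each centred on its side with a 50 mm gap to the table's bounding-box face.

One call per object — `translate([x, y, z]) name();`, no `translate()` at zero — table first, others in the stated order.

table();
translate([0, 0, 777]) spool();
translate([208, -359, 0]) stool();
translate([760, 319, 0]) stool();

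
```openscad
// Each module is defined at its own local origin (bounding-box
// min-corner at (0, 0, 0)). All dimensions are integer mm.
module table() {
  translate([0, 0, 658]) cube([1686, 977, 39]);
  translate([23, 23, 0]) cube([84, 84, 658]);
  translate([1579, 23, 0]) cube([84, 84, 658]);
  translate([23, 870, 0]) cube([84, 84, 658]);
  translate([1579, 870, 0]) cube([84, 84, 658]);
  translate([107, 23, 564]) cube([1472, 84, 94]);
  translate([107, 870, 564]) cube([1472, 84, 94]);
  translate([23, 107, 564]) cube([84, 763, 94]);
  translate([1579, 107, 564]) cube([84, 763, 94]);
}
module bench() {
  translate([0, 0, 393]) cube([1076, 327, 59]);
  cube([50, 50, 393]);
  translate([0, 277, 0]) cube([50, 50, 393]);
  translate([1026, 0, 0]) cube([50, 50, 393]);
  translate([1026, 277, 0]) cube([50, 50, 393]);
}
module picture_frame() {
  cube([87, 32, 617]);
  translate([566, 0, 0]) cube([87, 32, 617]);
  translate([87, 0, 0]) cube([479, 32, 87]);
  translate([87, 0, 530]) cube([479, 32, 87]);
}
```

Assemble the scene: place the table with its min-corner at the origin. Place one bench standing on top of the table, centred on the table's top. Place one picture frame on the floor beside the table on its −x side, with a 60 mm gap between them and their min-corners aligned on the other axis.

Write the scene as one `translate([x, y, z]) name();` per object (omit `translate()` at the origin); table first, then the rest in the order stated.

table();
translate([305, 325, 697]) bench();
translate([-713, 0, 0]) picture_frame();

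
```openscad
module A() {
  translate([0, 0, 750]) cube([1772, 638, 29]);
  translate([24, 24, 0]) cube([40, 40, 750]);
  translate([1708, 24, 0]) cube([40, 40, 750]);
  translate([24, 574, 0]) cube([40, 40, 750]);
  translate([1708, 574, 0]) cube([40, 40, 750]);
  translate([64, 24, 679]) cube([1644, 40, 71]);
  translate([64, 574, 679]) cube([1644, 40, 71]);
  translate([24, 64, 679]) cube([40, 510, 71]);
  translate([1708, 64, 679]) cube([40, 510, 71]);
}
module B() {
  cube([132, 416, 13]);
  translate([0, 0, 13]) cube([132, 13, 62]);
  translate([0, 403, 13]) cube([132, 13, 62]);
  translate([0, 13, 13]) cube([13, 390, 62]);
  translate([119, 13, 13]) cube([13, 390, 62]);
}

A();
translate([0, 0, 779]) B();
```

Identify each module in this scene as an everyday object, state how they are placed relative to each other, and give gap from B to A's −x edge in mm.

A is a table. B is an open box. The open box is on top of the table. The gap from the open box to the table's −x edge is 0 mm.

The open box's min-x is at 0; the table's min-x is 0; gap = 0 mm.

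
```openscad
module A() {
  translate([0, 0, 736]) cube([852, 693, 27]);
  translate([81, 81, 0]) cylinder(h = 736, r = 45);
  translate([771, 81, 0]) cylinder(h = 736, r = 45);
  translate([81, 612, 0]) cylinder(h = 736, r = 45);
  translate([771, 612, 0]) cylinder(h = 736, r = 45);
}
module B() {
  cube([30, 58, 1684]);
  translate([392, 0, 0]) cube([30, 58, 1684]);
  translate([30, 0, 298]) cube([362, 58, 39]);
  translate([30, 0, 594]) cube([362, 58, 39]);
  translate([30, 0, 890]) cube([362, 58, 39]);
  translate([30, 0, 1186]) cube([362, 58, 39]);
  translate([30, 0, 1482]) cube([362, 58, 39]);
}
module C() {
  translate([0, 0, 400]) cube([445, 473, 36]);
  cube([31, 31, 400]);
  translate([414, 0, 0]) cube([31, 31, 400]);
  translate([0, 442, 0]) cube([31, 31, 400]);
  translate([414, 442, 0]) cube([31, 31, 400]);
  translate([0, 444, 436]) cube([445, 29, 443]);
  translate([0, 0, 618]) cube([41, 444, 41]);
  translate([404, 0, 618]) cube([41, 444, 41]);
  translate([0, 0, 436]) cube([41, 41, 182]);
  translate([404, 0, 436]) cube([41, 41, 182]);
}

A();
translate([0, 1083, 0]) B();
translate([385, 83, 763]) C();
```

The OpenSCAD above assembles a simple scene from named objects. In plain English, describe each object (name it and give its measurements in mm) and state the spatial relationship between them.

A is a rectangular dining table. The top is 852×693×27 mm with its upper surface at z = 763 mm. It stands on four round legs of 90 mm diameter, each leg's bounding box inset 36 mm from the nearest pair of top edges, running from the floor to the underside of the top.

B is a straight ladder. Two 30×58 mm vertical rails, 1684 mm tall, stand 422 mm apart (outside-to-outside) with their front faces coplanar on the −y side. 5 rungs, each 58 mm deep and 39 mm tall, span between the inner faces of the rails, front faces flush with the rails. The lowest rung's underside is at z = 298 mm and rungs are spaced 296 mm apart (underside to underside).

C is a chair: 445×473 mm seat, 36 mm thick, top at z = 436 mm, on four 31 mm square corner legs flush with the seat edges. A 29 mm thick backrest slab spans the full seat width, extending 443 mm above the seat top, its back face flush with the seat's +y edge. Two armrests of 41×41 mm section run along each side from the seat's front edge to the front of the backrest, top faces 223 mm above the seat top and outer faces flush with the seat's x-edges; a 41×41 mm post under the front of each armrest stands on the seat at the front corner.

The ladder is on the floor beside the table on its +y side. The chair is on top of the table.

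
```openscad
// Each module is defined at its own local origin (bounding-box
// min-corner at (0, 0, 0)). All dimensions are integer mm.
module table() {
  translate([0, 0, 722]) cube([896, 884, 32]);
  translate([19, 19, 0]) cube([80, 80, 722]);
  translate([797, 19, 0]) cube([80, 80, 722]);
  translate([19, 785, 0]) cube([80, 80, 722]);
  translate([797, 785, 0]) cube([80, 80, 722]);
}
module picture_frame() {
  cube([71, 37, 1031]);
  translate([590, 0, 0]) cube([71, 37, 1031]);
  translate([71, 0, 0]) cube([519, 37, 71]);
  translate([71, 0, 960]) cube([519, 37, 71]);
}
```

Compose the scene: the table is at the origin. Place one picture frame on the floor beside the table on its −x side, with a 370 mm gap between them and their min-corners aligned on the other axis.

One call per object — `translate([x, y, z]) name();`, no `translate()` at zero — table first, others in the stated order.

table();
translate([-1031, 0, 0]) picture_frame();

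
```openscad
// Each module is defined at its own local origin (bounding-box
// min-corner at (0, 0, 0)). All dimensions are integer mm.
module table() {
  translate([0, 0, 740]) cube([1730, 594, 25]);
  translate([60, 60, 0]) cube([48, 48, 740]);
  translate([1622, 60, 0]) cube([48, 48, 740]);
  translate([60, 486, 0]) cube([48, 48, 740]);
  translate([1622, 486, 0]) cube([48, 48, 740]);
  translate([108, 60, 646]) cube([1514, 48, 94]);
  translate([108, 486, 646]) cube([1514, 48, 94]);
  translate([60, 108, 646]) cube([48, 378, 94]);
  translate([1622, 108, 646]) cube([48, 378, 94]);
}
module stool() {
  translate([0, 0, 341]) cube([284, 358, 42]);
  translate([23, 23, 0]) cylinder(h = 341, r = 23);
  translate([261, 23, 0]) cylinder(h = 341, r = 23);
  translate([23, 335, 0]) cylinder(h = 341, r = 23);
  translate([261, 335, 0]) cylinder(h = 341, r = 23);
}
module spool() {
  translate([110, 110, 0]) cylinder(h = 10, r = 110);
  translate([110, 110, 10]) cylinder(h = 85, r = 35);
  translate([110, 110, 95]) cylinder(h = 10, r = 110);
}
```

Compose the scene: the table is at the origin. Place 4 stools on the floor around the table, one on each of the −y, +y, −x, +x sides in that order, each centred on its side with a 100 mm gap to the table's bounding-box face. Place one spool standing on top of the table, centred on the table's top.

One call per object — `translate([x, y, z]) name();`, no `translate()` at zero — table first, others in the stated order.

table();
translate([723, -458, 0]) stool();
translate([723, 694, 0]) stool();
translate([-384, 118, 0]) stool();
translate([1830, 118, 0]) stool();
translate([755, 187, 765]) spool();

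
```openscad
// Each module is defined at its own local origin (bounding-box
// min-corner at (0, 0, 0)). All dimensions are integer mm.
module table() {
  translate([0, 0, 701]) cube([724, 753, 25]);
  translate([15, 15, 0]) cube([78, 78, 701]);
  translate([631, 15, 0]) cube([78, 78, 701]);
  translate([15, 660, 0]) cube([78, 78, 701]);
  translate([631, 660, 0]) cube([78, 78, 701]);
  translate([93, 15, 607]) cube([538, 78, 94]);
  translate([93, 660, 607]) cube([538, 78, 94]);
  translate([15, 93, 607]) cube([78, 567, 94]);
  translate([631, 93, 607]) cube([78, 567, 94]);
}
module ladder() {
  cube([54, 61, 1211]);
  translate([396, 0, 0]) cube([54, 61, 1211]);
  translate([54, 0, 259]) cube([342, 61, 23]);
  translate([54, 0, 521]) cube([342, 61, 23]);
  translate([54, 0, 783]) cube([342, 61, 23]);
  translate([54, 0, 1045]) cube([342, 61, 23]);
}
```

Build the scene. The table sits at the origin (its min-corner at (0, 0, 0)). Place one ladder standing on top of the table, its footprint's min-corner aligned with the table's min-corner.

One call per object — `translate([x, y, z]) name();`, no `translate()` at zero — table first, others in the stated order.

table();
translate([0, 0, 726]) ladder();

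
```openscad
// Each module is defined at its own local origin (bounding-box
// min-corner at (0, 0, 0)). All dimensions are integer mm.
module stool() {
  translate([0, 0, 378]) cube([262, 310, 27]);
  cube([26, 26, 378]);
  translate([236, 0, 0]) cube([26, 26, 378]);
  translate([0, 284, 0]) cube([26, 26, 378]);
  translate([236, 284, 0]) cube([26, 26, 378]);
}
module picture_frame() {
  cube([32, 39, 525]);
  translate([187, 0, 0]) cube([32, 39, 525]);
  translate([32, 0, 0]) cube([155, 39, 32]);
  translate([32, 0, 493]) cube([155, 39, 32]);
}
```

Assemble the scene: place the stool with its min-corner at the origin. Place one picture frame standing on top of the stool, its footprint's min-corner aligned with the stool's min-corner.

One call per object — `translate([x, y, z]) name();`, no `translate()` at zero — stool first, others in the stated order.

stool();
translate([0, 0, 405]) picture_frame();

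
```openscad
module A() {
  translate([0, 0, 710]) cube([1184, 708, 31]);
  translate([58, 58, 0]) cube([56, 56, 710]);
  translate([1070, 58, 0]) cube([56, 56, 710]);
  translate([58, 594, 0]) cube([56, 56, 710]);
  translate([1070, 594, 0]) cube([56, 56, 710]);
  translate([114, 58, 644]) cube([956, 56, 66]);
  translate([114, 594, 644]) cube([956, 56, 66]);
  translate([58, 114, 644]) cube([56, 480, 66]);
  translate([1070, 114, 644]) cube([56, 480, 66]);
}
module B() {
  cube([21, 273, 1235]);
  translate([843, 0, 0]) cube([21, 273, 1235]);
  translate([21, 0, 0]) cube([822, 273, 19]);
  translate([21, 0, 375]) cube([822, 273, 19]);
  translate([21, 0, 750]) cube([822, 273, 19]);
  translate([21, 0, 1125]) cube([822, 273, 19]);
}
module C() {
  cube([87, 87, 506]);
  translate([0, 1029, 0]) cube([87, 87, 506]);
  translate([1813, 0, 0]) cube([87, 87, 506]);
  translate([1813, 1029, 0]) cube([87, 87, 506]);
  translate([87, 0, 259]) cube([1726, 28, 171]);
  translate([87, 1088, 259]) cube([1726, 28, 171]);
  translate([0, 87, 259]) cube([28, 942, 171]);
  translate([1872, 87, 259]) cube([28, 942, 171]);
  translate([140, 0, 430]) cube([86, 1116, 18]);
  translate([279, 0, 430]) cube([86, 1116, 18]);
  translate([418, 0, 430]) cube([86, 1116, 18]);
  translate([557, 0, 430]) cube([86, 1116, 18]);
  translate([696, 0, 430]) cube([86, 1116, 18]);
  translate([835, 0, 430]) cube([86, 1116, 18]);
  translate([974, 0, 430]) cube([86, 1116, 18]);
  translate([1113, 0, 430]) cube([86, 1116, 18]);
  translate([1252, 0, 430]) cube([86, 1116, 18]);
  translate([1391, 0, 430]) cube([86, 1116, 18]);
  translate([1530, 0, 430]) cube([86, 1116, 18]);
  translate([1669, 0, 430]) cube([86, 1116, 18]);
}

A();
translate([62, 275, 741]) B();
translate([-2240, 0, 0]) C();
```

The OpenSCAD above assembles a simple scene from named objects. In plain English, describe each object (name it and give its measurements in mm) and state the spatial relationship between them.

A is a table with a 1184×708 mm rectangular top, 31 mm thick, top surface at z = 741 mm, supported by four 56×56 mm square legs, each inset 58 mm from the nearest pair of top edges, running from the floor. Four apron rails, 56 mm thick and 66 mm tall, run between adjacent legs with their top edges flush with the underside of the top and their outer faces flush with the legs' outer faces.

B is an open bookshelf. Two side panels, each 21 mm thick, 273 mm deep and 1235 mm tall, stand 864 mm apart (outside-to-outside). Between them sit 4 shelves, each 19 mm thick and 273 mm deep, spanning the full gap between the sides. The bottom shelf rests on the floor (its underside at z = 0) and the clear gap between one shelf's top and the next shelf's underside is 356 mm.

C is a bed frame 1900 mm long (x) by 1116 mm wide (y). Four 87×87 mm corner posts, 506 mm tall, at the corners of the footprint. Four rails of 28 mm thickness and 171 mm height run between adjacent posts with their undersides at z = 259 mm, their outer faces flush with the outside of the frame (the two x-running rails run between the posts' inner faces; the two y-running rails run between the posts' inner faces). 12 slats, each 86 mm wide (x) and 18 mm thick, lie across the top of the two x-running rails, running the full 1116 mm width of the frame in y; the slats are evenly spaced along x between the inner faces of the end posts with equal gaps (rounded down to the nearest mm) at the −x end and between each pair — any rounding remainder accumulates at the +x end.

The bookshelf is on top of the table. The bed frame is on the floor beside the table on its −x side.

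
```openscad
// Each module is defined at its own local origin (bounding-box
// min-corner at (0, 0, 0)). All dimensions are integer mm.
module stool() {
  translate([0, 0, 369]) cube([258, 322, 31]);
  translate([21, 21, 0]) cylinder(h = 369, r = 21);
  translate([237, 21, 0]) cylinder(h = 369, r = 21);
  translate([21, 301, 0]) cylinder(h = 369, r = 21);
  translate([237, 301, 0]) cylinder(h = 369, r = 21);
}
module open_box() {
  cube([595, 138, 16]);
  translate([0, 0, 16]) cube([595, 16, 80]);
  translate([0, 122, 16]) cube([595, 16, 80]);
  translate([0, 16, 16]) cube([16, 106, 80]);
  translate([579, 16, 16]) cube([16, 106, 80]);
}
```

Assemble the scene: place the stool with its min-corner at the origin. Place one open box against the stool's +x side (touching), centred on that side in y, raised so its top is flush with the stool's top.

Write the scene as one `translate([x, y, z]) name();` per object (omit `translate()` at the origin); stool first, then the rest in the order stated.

stool();
translate([258, 92, 304]) open_box();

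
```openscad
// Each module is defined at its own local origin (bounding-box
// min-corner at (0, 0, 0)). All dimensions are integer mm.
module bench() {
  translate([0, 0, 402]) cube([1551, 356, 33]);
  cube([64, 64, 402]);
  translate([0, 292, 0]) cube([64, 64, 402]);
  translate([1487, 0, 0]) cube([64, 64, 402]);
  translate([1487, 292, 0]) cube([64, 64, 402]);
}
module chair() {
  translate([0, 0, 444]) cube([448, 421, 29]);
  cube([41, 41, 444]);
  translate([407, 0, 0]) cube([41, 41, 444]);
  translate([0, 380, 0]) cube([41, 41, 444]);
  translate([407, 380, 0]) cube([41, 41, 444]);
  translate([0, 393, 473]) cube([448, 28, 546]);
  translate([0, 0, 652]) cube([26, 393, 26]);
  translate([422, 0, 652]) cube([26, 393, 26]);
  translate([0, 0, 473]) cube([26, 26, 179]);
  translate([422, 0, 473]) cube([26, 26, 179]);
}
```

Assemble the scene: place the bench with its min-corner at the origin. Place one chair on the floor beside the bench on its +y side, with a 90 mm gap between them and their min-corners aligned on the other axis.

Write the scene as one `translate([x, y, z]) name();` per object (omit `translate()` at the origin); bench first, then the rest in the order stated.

bench();
translate([0, 446, 0]) chair();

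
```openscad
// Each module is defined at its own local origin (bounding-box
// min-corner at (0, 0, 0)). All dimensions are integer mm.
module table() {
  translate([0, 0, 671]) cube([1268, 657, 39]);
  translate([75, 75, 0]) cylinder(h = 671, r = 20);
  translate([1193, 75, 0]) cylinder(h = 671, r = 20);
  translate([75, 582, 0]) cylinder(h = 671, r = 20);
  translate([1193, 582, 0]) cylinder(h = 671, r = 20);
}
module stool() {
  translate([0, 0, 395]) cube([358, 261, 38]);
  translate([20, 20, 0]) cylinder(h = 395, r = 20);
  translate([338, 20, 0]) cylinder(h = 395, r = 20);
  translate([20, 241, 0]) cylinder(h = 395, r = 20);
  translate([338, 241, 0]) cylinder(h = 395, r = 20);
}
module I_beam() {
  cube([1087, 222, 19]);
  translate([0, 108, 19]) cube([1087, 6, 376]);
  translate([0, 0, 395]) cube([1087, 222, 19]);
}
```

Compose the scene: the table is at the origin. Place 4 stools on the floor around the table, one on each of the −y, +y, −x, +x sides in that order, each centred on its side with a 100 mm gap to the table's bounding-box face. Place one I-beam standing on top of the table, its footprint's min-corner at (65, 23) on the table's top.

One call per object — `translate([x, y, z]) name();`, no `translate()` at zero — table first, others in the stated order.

table();
translate([455, -361, 0]) stool();
translate([455, 757, 0]) stool();
translate([-458, 198, 0]) stool();
translate([1368, 198, 0]) stool();
translate([65, 23, 710]) I_beam();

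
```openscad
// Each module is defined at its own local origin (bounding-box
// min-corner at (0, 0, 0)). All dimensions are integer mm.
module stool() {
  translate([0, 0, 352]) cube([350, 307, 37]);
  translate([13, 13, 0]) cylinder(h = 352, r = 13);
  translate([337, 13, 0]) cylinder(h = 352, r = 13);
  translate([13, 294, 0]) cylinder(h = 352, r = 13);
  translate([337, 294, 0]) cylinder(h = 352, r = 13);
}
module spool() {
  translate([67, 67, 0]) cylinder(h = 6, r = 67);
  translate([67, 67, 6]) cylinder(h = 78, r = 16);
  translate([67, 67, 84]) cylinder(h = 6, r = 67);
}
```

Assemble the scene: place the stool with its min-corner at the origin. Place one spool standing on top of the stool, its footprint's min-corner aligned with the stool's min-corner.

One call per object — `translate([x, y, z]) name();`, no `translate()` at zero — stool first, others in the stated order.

stool();
translate([0, 0, 389]) spool();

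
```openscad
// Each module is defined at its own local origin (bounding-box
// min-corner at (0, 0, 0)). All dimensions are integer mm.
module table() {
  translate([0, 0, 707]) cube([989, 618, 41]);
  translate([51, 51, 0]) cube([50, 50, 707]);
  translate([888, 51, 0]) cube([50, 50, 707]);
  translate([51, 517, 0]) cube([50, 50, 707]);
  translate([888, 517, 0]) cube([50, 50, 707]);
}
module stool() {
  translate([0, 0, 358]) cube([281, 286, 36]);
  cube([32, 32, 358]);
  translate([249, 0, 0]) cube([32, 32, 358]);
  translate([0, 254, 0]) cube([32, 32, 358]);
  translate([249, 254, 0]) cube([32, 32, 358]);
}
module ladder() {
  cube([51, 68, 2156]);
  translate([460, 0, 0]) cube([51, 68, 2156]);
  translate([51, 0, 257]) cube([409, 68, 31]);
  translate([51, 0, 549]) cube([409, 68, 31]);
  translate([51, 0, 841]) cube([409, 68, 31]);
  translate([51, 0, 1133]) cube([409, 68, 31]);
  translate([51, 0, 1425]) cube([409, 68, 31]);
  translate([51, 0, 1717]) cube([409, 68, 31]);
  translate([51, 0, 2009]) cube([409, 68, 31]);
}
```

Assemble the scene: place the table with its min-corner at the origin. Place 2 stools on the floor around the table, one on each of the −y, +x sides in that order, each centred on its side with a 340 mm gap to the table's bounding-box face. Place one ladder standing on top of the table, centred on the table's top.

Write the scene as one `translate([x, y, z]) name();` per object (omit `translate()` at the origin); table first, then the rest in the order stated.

table();
translate([354, -626, 0]) stool();
translate([1329, 166, 0]) stool();
translate([239, 275, 748]) ladder();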